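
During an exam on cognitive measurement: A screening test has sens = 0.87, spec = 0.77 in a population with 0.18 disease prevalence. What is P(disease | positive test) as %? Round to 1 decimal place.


PPV = (sens * prev) / (sens * prev + (1-spec) * (1-prev))
Numerator = 0.87 * 0.18 = 0.1566
P(positive and no disease) = (1 - spec) * (1 - prev) = (1 - 0.77) * (1 - 0.18) = 0.1886
Denominator = 0.1566 + 0.1886 = 0.3452
PPV = 0.1566 / 0.3452 = 0.45365
As percentage = 45.4


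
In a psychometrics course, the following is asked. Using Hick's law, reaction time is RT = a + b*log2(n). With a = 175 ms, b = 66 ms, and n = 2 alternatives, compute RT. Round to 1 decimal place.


RT = 175 + 66 * log2(2)
log2(2) = 1.0
RT = 175 + 66 * 1.0
= 175 + 66.0
= 241.0 ms


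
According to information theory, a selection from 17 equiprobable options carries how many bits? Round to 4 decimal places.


H = log2(n)
H = log2(17)
= 4.0875


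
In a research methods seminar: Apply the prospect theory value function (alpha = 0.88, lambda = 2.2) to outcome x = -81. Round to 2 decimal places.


Since x = -81 < 0, use v(x) = -lambda*(-x)^alpha
(-x) = 81
81^0.88 = 47.8043
v(-81) = -2.2 * 47.8043
= -105.17


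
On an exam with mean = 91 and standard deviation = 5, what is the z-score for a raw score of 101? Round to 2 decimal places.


z = (X - mu) / sigma
= (101 - 91) / 5
= 10 / 5
= 2.00


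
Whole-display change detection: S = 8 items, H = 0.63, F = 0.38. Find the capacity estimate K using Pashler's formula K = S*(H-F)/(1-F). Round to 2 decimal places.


K = S * (H - F) / (1 - F)
H - F = 0.25
1 - F = 0.62
K = 8 * 0.25 / 0.62
= 3.23


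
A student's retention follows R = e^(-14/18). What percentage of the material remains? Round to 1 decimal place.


R = e^(-t/S)
-t/S = -14/18 = -0.777778
R = e^(-0.777778) = 0.459426
Percentage = 0.459426 * 100
= 45.9


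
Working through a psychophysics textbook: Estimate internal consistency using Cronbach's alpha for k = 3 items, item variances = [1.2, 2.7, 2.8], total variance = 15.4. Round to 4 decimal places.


alpha = (k/(k-1)) * (1 - sum(s_i^2)/s_total^2)
sum(item variances) = 6.7
k/(k-1) = 3/2 = 1.5
1 - 6.7/15.4 = 1 - 0.435065 = 0.564935
alpha = 1.5 * 0.564935
= 0.8474


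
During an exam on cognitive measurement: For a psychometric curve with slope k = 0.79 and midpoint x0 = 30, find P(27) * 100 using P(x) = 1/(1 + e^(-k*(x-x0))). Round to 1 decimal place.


P(x) = 1/(1 + e^(-0.79*(27 - 30)))
Exponent = -0.79 * -3 = 2.37
e^(2.37) = 10.697392
P = 1/(1 + 10.697392) = 0.085489
Percentage = 8.5


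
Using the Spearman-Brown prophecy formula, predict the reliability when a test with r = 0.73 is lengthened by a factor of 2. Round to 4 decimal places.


r_new = n*r / (1 + (n-1)*r)
Numerator = 2 * 0.73 = 1.46
Denominator = 1 + 1 * 0.73 = 1.73
r_new = 1.46 / 1.73
= 0.8439


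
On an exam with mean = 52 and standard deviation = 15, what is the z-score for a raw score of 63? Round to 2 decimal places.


z = (X - mu) / sigma
= (63 - 52) / 15
= 11 / 15
= 0.73


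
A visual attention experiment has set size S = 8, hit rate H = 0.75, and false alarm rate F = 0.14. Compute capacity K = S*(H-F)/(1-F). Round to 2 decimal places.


K = S * (H - F) / (1 - F)
H - F = 0.61
1 - F = 0.86
K = 8 * 0.61 / 0.86
= 5.67


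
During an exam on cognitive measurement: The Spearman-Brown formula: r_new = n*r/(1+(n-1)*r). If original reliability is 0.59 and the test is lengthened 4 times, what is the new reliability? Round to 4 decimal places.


r_new = n*r / (1 + (n-1)*r)
Numerator = 4 * 0.59 = 2.36
Denominator = 1 + 3 * 0.59 = 2.77
r_new = 2.36 / 2.77
= 0.8520


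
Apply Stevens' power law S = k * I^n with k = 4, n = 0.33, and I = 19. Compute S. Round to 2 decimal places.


S = 4 * 19^0.33
19^0.33 = 2.6423
S = 4 * 2.6423
= 10.57


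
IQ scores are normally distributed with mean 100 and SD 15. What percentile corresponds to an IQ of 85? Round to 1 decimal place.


z = (IQ - mean) / SD
z = (85 - 100) / 15 = -1.0
Percentile = Phi(-1.0) * 100
Phi(-1.0) = 0.158655
= 15.9


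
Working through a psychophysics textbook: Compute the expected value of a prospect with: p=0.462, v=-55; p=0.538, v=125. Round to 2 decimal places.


EU = sum(p_i * v_i)
0.462 * -55 = -25.41
0.538 * 125 = 67.25
EU = -25.41 + 67.25
= 41.84


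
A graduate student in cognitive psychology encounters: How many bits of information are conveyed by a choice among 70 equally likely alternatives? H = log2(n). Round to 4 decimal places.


H = log2(n)
H = log2(70)
= 6.1293


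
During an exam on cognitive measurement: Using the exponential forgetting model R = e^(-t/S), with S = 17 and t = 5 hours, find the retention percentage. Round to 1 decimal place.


R = e^(-t/S)
-t/S = -5/17 = -0.294118
R = e^(-0.294118) = 0.745189
Percentage = 0.745189 * 100
= 74.5


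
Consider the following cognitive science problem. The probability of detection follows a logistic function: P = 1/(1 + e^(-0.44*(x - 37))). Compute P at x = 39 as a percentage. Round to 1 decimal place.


P(x) = 1/(1 + e^(-0.44*(39 - 37)))
Exponent = -0.44 * 2 = -0.88
e^(-0.88) = 0.414783
P = 1/(1 + 0.414783) = 0.706822
Percentage = 70.7


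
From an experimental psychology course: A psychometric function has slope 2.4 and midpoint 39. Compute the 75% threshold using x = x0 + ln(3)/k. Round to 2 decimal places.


At P = 0.75: 0.75 = 1/(1 + e^(-k*(x-x0)))
Solving: e^(-k*(x-x0)) = 1/3
x = x0 + ln(3)/k
ln(3) = 1.0986
x = 39 + 1.0986/2.4
= 39 + 0.4578
= 39.46


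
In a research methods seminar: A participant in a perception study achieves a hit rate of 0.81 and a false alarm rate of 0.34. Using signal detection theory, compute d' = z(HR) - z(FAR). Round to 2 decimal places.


d' = z(HR) - z(FAR)
z(0.81) = 0.8779
z(0.34) = -0.4125
d' = 0.8779 - -0.4125
= 1.29


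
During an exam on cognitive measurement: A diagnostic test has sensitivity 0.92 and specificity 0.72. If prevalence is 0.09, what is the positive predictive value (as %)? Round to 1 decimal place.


PPV = (sens * prev) / (sens * prev + (1-spec) * (1-prev))
Numerator = 0.92 * 0.09 = 0.0828
P(positive and no disease) = (1 - spec) * (1 - prev) = (1 - 0.72) * (1 - 0.09) = 0.2548
Denominator = 0.0828 + 0.2548 = 0.3376
PPV = 0.0828 / 0.3376 = 0.245261
As percentage = 24.5


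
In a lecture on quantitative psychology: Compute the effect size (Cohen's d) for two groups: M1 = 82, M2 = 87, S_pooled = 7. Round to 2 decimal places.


Cohen's d = (M1 - M2) / S_pooled
= (82 - 87) / 7
= -5 / 7
= -0.71


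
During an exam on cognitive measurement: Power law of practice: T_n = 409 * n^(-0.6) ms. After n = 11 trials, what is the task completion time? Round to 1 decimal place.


T_n = 409 * 11^(-0.6)
11^(-0.6) = 0.237227
T_n = 409 * 0.237227
= 97.0 ms


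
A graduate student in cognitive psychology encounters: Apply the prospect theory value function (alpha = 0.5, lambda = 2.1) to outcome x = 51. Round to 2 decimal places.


Since x = 51 >= 0, use v(x) = x^0.5
51^0.5 = 7.1414
v(51) = 7.14


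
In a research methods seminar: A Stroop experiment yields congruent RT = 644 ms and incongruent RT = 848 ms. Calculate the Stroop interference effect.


Stroop effect = RT(incongruent) - RT(congruent)
= 848 - 644
= 204 ms


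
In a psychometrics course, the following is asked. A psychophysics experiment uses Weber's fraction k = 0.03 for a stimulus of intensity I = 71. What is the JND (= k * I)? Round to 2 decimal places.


JND = k * I
JND = 0.03 * 71
= 2.13


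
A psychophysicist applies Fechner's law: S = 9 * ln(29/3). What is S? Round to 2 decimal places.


S = 9 * ln(29/3)
I/I0 = 9.666667
ln(9.666667) = 2.2687
S = 9 * 2.2687
= 20.42


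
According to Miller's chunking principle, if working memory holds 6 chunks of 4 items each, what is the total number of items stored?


Total items = chunks * items_per_chunk
= 6 * 4
= 24


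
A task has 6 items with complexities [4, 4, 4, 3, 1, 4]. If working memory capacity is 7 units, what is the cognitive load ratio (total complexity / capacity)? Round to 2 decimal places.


Total complexity = 4 + 4 + 4 + 3 + 1 + 4 = 20
Load = total / capacity = 20 / 7
= 2.86


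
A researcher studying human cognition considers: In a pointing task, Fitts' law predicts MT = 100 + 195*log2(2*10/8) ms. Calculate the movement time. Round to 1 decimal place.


MT = 100 + 195 * log2(2*10/8)
2D/W = 2.5
log2(2.5) = 1.3219
MT = 100 + 195 * 1.3219
= 357.8 ms


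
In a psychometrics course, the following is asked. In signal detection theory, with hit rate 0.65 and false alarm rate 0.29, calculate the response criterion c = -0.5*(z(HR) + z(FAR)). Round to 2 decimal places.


c = -0.5 * (z(HR) + z(FAR))
z(0.65) = 0.3853
z(0.29) = -0.5534
c = -0.5 * (0.3853 + -0.5534)
= -0.5 * -0.1681
= 0.08


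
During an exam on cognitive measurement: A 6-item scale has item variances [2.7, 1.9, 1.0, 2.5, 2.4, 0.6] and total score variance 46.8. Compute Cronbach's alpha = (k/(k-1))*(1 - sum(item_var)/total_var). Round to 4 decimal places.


alpha = (k/(k-1)) * (1 - sum(s_i^2)/s_total^2)
sum(item variances) = 11.1
k/(k-1) = 6/5 = 1.2
1 - 11.1/46.8 = 1 - 0.237179 = 0.762821
alpha = 1.2 * 0.762821
= 0.9154


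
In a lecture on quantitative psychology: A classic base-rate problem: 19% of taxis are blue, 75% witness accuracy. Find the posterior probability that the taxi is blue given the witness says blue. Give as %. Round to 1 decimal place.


P(blue | says blue) = P(says blue | blue)*P(blue) / [P(says blue | blue)*P(blue) + P(says blue | not blue)*P(not blue)]
Numerator = 0.75 * 0.19 = 0.1425
False identification = 0.25 * 0.81 = 0.2025
P = 0.1425 / (0.1425 + 0.2025)
= 0.1425 / 0.345
As percentage = 41.3


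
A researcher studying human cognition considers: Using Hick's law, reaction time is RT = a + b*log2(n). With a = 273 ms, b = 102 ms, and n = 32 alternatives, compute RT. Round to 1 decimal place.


RT = 273 + 102 * log2(32)
log2(32) = 5.0
RT = 273 + 102 * 5.0
= 273 + 510.0
= 783.0 ms


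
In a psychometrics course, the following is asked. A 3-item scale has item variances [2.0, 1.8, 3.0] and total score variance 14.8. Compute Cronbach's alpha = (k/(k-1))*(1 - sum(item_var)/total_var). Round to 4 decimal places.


alpha = (k/(k-1)) * (1 - sum(s_i^2)/s_total^2)
sum(item variances) = 6.8
k/(k-1) = 3/2 = 1.5
1 - 6.8/14.8 = 1 - 0.459459 = 0.540541
alpha = 1.5 * 0.540541
= 0.8108


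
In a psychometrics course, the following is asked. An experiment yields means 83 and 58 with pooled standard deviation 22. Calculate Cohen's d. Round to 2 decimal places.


Cohen's d = (M1 - M2) / S_pooled
= (83 - 58) / 22
= 25 / 22
= 1.14


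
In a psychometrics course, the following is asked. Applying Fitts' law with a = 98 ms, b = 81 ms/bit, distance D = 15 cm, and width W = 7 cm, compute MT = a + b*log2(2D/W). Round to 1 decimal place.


MT = 98 + 81 * log2(2*15/7)
2D/W = 4.285714
log2(4.285714) = 2.0995
MT = 98 + 81 * 2.0995
= 268.1 ms


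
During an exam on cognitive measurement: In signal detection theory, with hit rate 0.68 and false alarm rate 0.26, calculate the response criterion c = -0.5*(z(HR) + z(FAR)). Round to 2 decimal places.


c = -0.5 * (z(HR) + z(FAR))
z(0.68) = 0.4677
z(0.26) = -0.6433
c = -0.5 * (0.4677 + -0.6433)
= -0.5 * -0.1756
= 0.09


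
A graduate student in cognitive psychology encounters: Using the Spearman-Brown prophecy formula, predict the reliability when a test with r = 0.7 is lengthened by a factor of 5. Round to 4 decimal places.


r_new = n*r / (1 + (n-1)*r)
Numerator = 5 * 0.7 = 3.5
Denominator = 1 + 4 * 0.7 = 3.8
r_new = 3.5 / 3.8
= 0.9211


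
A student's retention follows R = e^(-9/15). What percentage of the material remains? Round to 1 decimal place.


R = e^(-t/S)
-t/S = -9/15 = -0.6
R = e^(-0.6) = 0.548812
Percentage = 0.548812 * 100
= 54.9


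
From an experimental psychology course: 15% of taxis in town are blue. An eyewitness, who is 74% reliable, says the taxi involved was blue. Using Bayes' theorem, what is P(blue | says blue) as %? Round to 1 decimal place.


P(blue | says blue) = P(says blue | blue)*P(blue) / [P(says blue | blue)*P(blue) + P(says blue | not blue)*P(not blue)]
Numerator = 0.74 * 0.15 = 0.111
False identification = 0.26 * 0.85 = 0.221
P = 0.111 / (0.111 + 0.221)
= 0.111 / 0.332
As percentage = 33.4


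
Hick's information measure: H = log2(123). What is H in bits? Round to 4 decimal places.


H = log2(n)
H = log2(123)
= 6.9425


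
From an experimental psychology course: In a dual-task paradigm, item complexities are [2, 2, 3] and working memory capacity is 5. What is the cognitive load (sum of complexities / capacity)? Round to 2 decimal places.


Total complexity = 2 + 2 + 3 = 7
Load = total / capacity = 7 / 5
= 1.40


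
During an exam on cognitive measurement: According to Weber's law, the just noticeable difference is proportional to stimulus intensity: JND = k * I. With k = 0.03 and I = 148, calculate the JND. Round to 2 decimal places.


JND = k * I
JND = 0.03 * 148
= 4.44


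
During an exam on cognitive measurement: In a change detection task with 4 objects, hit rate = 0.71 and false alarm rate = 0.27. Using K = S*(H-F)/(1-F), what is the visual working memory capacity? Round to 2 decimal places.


K = S * (H - F) / (1 - F)
H - F = 0.44
1 - F = 0.73
K = 4 * 0.44 / 0.73
= 2.41


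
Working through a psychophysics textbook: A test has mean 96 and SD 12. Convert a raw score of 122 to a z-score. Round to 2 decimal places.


z = (X - mu) / sigma
= (122 - 96) / 12
= 26 / 12
= 2.17


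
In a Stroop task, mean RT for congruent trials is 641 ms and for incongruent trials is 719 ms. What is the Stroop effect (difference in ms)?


Stroop effect = RT(incongruent) - RT(congruent)
= 719 - 641
= 78 ms


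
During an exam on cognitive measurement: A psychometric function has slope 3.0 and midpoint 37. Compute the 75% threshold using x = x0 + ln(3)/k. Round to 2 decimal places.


At P = 0.75: 0.75 = 1/(1 + e^(-k*(x-x0)))
Solving: e^(-k*(x-x0)) = 1/3
x = x0 + ln(3)/k
ln(3) = 1.0986
x = 37 + 1.0986/3.0
= 37 + 0.3662
= 37.37


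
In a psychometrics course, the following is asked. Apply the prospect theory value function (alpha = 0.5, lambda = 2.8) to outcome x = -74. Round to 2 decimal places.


Since x = -74 < 0, use v(x) = -lambda*(-x)^alpha
(-x) = 74
74^0.5 = 8.6023
v(-74) = -2.8 * 8.6023
= -24.09


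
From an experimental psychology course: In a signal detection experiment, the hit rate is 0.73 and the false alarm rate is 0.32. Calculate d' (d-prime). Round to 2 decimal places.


d' = z(HR) - z(FAR)
z(0.73) = 0.6128
z(0.32) = -0.4677
d' = 0.6128 - -0.4677
= 1.08


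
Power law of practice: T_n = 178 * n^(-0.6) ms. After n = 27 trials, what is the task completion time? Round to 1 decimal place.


T_n = 178 * 27^(-0.6)
27^(-0.6) = 0.138415
T_n = 178 * 0.138415
= 24.6 ms


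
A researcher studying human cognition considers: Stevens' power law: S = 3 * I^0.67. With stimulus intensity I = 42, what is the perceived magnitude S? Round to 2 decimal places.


S = 3 * 42^0.67
42^0.67 = 12.2342
S = 3 * 12.2342
= 36.70


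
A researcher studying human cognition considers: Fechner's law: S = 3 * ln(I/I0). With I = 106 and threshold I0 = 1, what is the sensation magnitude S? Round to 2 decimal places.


S = 3 * ln(106/1)
I/I0 = 106.0
ln(106.0) = 4.6634
S = 3 * 4.6634
= 13.99


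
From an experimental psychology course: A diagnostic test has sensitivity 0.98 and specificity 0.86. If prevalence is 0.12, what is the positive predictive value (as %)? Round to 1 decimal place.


PPV = (sens * prev) / (sens * prev + (1-spec) * (1-prev))
Numerator = 0.98 * 0.12 = 0.1176
P(positive and no disease) = (1 - spec) * (1 - prev) = (1 - 0.86) * (1 - 0.12) = 0.1232
Denominator = 0.1176 + 0.1232 = 0.2408
PPV = 0.1176 / 0.2408 = 0.488372
As percentage = 48.8


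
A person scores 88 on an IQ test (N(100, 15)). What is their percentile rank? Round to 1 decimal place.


z = (IQ - mean) / SD
z = (88 - 100) / 15 = -0.8
Percentile = Phi(-0.8) * 100
Phi(-0.8) = 0.211855
= 21.2


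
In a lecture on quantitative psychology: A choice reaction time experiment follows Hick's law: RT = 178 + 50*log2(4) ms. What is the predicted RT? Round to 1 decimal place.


RT = 178 + 50 * log2(4)
log2(4) = 2.0
RT = 178 + 50 * 2.0
= 178 + 100.0
= 278.0 ms


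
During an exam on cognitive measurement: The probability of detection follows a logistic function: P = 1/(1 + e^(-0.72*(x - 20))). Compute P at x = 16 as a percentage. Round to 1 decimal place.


P(x) = 1/(1 + e^(-0.72*(16 - 20)))
Exponent = -0.72 * -4 = 2.88
e^(2.88) = 17.814273
P = 1/(1 + 17.814273) = 0.053151
Percentage = 5.3


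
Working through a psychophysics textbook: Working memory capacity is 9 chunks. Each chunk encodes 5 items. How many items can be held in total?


Total items = chunks * items_per_chunk
= 9 * 5
= 45


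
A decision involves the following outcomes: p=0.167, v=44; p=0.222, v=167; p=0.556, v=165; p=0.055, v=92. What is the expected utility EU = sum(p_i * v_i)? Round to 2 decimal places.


EU = sum(p_i * v_i)
0.167 * 44 = 7.348
0.222 * 167 = 37.074
0.556 * 165 = 91.74
0.055 * 92 = 5.06
EU = 7.348 + 37.074 + 91.74 + 5.06
= 141.22


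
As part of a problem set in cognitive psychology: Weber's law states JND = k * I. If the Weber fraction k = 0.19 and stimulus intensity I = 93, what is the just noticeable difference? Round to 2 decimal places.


JND = k * I
JND = 0.19 * 93
= 17.67


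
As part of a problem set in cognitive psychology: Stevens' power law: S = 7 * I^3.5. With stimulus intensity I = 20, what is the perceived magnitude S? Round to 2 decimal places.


S = 7 * 20^3.5
20^3.5 = 35777.0876
S = 7 * 35777.0876
= 250439.61


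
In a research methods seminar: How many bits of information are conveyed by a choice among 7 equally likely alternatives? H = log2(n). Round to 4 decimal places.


H = log2(n)
H = log2(7)
= 2.8074


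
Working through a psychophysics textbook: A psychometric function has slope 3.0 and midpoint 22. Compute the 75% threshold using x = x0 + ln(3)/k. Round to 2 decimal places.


At P = 0.75: 0.75 = 1/(1 + e^(-k*(x-x0)))
Solving: e^(-k*(x-x0)) = 1/3
x = x0 + ln(3)/k
ln(3) = 1.0986
x = 22 + 1.0986/3.0
= 22 + 0.3662
= 22.37


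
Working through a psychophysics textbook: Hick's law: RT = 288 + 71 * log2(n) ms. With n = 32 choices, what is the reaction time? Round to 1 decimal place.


RT = 288 + 71 * log2(32)
log2(32) = 5.0
RT = 288 + 71 * 5.0
= 288 + 355.0
= 643.0 ms


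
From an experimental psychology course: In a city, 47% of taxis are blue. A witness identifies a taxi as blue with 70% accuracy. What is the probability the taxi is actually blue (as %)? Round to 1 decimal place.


P(blue | says blue) = P(says blue | blue)*P(blue) / [P(says blue | blue)*P(blue) + P(says blue | not blue)*P(not blue)]
Numerator = 0.7 * 0.47 = 0.329
False identification = 0.3 * 0.53 = 0.159
P = 0.329 / (0.329 + 0.159)
= 0.329 / 0.488
As percentage = 67.4


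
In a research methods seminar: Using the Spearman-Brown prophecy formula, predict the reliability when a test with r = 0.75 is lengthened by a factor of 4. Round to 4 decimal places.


r_new = n*r / (1 + (n-1)*r)
Numerator = 4 * 0.75 = 3.0
Denominator = 1 + 3 * 0.75 = 3.25
r_new = 3.0 / 3.25
= 0.9231


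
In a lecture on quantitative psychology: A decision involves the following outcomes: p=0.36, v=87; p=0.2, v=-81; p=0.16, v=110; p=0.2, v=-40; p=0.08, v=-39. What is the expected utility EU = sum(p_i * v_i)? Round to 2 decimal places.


EU = sum(p_i * v_i)
0.36 * 87 = 31.32
0.2 * -81 = -16.2
0.16 * 110 = 17.6
0.2 * -40 = -8.0
0.08 * -39 = -3.12
EU = 31.32 + -16.2 + 17.6 + -8.0 + -3.12
= 21.60


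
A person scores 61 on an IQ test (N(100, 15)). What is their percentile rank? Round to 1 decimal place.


z = (IQ - mean) / SD
z = (61 - 100) / 15 = -2.6
Percentile = Phi(-2.6) * 100
Phi(-2.6) = 0.004661
= 0.5


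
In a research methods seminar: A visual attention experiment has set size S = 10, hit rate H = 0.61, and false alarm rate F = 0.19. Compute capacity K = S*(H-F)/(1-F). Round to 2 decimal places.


K = S * (H - F) / (1 - F)
H - F = 0.42
1 - F = 0.81
K = 10 * 0.42 / 0.81
= 5.19


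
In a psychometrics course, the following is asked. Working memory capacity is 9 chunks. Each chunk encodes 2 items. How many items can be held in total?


Total items = chunks * items_per_chunk
= 9 * 2
= 18


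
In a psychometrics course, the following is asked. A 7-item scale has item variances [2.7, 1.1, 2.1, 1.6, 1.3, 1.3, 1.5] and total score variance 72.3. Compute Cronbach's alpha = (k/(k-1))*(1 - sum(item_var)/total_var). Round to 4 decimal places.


alpha = (k/(k-1)) * (1 - sum(s_i^2)/s_total^2)
sum(item variances) = 11.6
k/(k-1) = 7/6 = 1.166667
1 - 11.6/72.3 = 1 - 0.160443 = 0.839557
alpha = 1.166667 * 0.839557
= 0.9795


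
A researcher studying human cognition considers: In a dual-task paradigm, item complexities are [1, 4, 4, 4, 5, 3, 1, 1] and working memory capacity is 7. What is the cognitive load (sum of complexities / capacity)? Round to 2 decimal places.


Total complexity = 1 + 4 + 4 + 4 + 5 + 3 + 1 + 1 = 23
Load = total / capacity = 23 / 7
= 3.29


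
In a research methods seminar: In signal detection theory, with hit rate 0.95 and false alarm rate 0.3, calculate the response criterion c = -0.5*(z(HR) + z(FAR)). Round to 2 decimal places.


c = -0.5 * (z(HR) + z(FAR))
z(0.95) = 1.6449
z(0.3) = -0.5244
c = -0.5 * (1.6449 + -0.5244)
= -0.5 * 1.1205
= -0.56


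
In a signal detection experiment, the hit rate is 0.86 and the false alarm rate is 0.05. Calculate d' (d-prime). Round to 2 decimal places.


d' = z(HR) - z(FAR)
z(0.86) = 1.0803
z(0.05) = -1.6449
d' = 1.0803 - -1.6449
= 2.73


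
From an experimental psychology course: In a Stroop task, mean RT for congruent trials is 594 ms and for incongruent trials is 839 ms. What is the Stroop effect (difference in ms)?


Stroop effect = RT(incongruent) - RT(congruent)
= 839 - 594
= 245 ms


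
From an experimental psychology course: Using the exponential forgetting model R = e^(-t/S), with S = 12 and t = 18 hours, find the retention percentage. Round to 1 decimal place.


R = e^(-t/S)
-t/S = -18/12 = -1.5
R = e^(-1.5) = 0.22313
Percentage = 0.22313 * 100
= 22.3


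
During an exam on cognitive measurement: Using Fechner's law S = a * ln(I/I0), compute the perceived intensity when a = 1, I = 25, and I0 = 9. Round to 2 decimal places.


S = 1 * ln(25/9)
I/I0 = 2.777778
ln(2.777778) = 1.0217
S = 1 * 1.0217
= 1.02


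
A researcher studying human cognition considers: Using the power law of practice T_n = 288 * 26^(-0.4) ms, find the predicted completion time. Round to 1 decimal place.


T_n = 288 * 26^(-0.4)
26^(-0.4) = 0.271651
T_n = 288 * 0.271651
= 78.2 ms


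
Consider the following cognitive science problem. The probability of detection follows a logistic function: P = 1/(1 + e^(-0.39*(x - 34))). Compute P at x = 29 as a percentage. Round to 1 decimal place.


P(x) = 1/(1 + e^(-0.39*(29 - 34)))
Exponent = -0.39 * -5 = 1.95
e^(1.95) = 7.028688
P = 1/(1 + 7.028688) = 0.124553
Percentage = 12.5


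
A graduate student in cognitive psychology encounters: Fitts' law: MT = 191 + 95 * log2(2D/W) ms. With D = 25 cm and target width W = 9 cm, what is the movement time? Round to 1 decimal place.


MT = 191 + 95 * log2(2*25/9)
2D/W = 5.555556
log2(5.555556) = 2.4739
MT = 191 + 95 * 2.4739
= 426.0 ms


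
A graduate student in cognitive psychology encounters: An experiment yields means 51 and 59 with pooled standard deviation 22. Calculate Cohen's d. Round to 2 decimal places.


Cohen's d = (M1 - M2) / S_pooled
= (51 - 59) / 22
= -8 / 22
= -0.36


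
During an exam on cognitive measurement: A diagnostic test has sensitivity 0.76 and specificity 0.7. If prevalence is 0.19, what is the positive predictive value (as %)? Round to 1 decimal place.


PPV = (sens * prev) / (sens * prev + (1-spec) * (1-prev))
Numerator = 0.76 * 0.19 = 0.1444
P(positive and no disease) = (1 - spec) * (1 - prev) = (1 - 0.7) * (1 - 0.19) = 0.243
Denominator = 0.1444 + 0.243 = 0.3874
PPV = 0.1444 / 0.3874 = 0.372741
As percentage = 37.3


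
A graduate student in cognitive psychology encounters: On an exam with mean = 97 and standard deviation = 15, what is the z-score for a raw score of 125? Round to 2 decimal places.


z = (X - mu) / sigma
= (125 - 97) / 15
= 28 / 15
= 1.87


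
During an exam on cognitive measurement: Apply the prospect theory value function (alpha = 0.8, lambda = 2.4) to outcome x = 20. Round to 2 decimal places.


Since x = 20 >= 0, use v(x) = x^0.8
20^0.8 = 10.9856
v(20) = 10.99


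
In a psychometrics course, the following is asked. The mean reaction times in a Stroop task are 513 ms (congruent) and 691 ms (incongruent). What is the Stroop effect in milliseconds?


Stroop effect = RT(incongruent) - RT(congruent)
= 691 - 513
= 178 ms


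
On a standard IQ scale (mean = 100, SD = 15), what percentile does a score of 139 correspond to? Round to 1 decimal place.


z = (IQ - mean) / SD
z = (139 - 100) / 15 = 2.6
Percentile = Phi(2.6) * 100
Phi(2.6) = 0.995339
= 99.5


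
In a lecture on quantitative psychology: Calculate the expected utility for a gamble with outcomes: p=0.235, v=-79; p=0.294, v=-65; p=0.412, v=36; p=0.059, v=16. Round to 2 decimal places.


EU = sum(p_i * v_i)
0.235 * -79 = -18.565
0.294 * -65 = -19.11
0.412 * 36 = 14.832
0.059 * 16 = 0.944
EU = -18.565 + -19.11 + 14.832 + 0.944
= -21.90


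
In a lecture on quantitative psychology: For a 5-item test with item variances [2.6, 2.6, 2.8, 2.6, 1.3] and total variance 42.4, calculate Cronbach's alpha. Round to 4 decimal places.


alpha = (k/(k-1)) * (1 - sum(s_i^2)/s_total^2)
sum(item variances) = 11.9
k/(k-1) = 5/4 = 1.25
1 - 11.9/42.4 = 1 - 0.28066 = 0.71934
alpha = 1.25 * 0.71934
= 0.8992


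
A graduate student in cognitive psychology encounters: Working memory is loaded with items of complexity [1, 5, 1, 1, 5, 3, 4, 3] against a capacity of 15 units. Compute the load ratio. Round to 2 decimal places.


Total complexity = 1 + 5 + 1 + 1 + 5 + 3 + 4 + 3 = 23
Load = total / capacity = 23 / 15
= 1.53


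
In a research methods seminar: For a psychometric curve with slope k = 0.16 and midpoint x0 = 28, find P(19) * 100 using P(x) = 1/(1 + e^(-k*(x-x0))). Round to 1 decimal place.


P(x) = 1/(1 + e^(-0.16*(19 - 28)))
Exponent = -0.16 * -9 = 1.44
e^(1.44) = 4.220696
P = 1/(1 + 4.220696) = 0.191545
Percentage = 19.2


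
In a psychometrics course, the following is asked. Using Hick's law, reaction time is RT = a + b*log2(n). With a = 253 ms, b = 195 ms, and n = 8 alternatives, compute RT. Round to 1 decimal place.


RT = 253 + 195 * log2(8)
log2(8) = 3.0
RT = 253 + 195 * 3.0
= 253 + 585.0
= 838.0 ms


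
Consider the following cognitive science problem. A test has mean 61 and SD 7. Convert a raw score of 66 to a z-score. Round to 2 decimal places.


z = (X - mu) / sigma
= (66 - 61) / 7
= 5 / 7
= 0.71


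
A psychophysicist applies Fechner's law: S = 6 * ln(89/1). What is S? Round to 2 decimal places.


S = 6 * ln(89/1)
I/I0 = 89.0
ln(89.0) = 4.4886
S = 6 * 4.4886
= 26.93


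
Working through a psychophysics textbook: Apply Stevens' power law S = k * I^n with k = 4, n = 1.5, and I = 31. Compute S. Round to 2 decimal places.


S = 4 * 31^1.5
31^1.5 = 172.6007
S = 4 * 172.6007
= 690.40


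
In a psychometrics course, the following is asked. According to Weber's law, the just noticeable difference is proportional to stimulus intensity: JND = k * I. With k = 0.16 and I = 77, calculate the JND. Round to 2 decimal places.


JND = k * I
JND = 0.16 * 77
= 12.32


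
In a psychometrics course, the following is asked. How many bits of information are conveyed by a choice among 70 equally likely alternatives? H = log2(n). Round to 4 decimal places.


H = log2(n)
H = log2(70)
= 6.1293


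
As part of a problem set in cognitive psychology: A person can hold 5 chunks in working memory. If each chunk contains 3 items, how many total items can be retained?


Total items = chunks * items_per_chunk
= 5 * 3
= 15


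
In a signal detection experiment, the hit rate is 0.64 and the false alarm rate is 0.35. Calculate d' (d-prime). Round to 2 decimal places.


d' = z(HR) - z(FAR)
z(0.64) = 0.3585
z(0.35) = -0.3853
d' = 0.3585 - -0.3853
= 0.74


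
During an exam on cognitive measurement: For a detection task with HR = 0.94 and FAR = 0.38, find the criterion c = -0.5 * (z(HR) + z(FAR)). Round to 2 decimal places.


c = -0.5 * (z(HR) + z(FAR))
z(0.94) = 1.5548
z(0.38) = -0.3055
c = -0.5 * (1.5548 + -0.3055)
= -0.5 * 1.2493
= -0.62


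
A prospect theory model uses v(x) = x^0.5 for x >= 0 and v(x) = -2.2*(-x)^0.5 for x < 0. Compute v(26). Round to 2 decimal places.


Since x = 26 >= 0, use v(x) = x^0.5
26^0.5 = 5.099
v(26) = 5.10


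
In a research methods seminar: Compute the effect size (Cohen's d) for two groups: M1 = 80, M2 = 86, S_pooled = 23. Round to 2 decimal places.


Cohen's d = (M1 - M2) / S_pooled
= (80 - 86) / 23
= -6 / 23
= -0.26


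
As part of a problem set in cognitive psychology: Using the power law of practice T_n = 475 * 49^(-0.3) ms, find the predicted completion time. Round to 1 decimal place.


T_n = 475 * 49^(-0.3)
49^(-0.3) = 0.311129
T_n = 475 * 0.311129
= 147.8 ms


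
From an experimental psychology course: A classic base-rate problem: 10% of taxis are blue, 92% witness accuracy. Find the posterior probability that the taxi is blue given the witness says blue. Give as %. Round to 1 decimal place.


P(blue | says blue) = P(says blue | blue)*P(blue) / [P(says blue | blue)*P(blue) + P(says blue | not blue)*P(not blue)]
Numerator = 0.92 * 0.1 = 0.092
False identification = 0.08 * 0.9 = 0.072
P = 0.092 / (0.092 + 0.072)
= 0.092 / 0.164
As percentage = 56.1


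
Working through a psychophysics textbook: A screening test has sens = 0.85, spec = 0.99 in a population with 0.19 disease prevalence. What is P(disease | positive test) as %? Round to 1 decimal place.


PPV = (sens * prev) / (sens * prev + (1-spec) * (1-prev))
Numerator = 0.85 * 0.19 = 0.1615
P(positive and no disease) = (1 - spec) * (1 - prev) = (1 - 0.99) * (1 - 0.19) = 0.0081
Denominator = 0.1615 + 0.0081 = 0.1696
PPV = 0.1615 / 0.1696 = 0.952241
As percentage = 95.2


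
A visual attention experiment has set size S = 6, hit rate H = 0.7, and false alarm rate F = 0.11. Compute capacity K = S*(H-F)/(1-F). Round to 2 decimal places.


K = S * (H - F) / (1 - F)
H - F = 0.59
1 - F = 0.89
K = 6 * 0.59 / 0.89
= 3.98


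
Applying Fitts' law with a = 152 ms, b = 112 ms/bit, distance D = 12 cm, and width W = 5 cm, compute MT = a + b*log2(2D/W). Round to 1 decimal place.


MT = 152 + 112 * log2(2*12/5)
2D/W = 4.8
log2(4.8) = 2.263
MT = 152 + 112 * 2.263
= 405.5 ms


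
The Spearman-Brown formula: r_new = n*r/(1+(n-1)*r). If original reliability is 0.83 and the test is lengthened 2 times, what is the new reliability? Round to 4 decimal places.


r_new = n*r / (1 + (n-1)*r)
Numerator = 2 * 0.83 = 1.66
Denominator = 1 + 1 * 0.83 = 1.83
r_new = 1.66 / 1.83
= 0.9071


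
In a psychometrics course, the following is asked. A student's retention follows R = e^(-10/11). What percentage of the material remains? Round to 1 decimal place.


R = e^(-t/S)
-t/S = -10/11 = -0.909091
R = e^(-0.909091) = 0.40289
Percentage = 0.40289 * 100
= 40.3


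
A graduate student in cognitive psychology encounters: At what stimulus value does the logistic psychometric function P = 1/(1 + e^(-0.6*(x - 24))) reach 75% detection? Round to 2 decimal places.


At P = 0.75: 0.75 = 1/(1 + e^(-k*(x-x0)))
Solving: e^(-k*(x-x0)) = 1/3
x = x0 + ln(3)/k
ln(3) = 1.0986
x = 24 + 1.0986/0.6
= 24 + 1.831
= 25.83


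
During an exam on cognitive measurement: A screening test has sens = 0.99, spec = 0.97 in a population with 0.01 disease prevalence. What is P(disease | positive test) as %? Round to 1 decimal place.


PPV = (sens * prev) / (sens * prev + (1-spec) * (1-prev))
Numerator = 0.99 * 0.01 = 0.0099
P(positive and no disease) = (1 - spec) * (1 - prev) = (1 - 0.97) * (1 - 0.01) = 0.0297
Denominator = 0.0099 + 0.0297 = 0.0396
PPV = 0.0099 / 0.0396 = 0.25
As percentage = 25.0


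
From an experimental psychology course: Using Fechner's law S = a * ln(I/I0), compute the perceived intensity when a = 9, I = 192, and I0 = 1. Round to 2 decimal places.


S = 9 * ln(192/1)
I/I0 = 192.0
ln(192.0) = 5.2575
S = 9 * 5.2575
= 47.32


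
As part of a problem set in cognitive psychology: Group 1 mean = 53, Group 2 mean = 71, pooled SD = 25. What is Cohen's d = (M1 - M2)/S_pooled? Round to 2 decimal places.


Cohen's d = (M1 - M2) / S_pooled
= (53 - 71) / 25
= -18 / 25
= -0.72


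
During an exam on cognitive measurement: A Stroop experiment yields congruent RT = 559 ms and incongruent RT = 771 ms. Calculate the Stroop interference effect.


Stroop effect = RT(incongruent) - RT(congruent)
= 771 - 559
= 212 ms


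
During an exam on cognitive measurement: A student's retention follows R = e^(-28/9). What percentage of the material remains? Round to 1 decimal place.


R = e^(-t/S)
-t/S = -28/9 = -3.111111
R = e^(-3.111111) = 0.044551
Percentage = 0.044551 * 100
= 4.5


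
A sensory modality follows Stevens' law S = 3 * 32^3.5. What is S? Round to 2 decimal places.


S = 3 * 32^3.5
32^3.5 = 185363.8
S = 3 * 185363.8
= 556091.40


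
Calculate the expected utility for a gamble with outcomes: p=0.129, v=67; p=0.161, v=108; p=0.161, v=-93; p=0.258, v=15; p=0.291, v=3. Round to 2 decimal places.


EU = sum(p_i * v_i)
0.129 * 67 = 8.643
0.161 * 108 = 17.388
0.161 * -93 = -14.973
0.258 * 15 = 3.87
0.291 * 3 = 0.873
EU = 8.643 + 17.388 + -14.973 + 3.87 + 0.873
= 15.80


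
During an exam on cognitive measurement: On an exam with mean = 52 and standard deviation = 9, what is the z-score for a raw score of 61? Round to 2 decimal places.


z = (X - mu) / sigma
= (61 - 52) / 9
= 9 / 9
= 1.00


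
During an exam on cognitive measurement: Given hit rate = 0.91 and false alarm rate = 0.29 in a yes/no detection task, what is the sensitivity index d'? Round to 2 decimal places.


d' = z(HR) - z(FAR)
z(0.91) = 1.3408
z(0.29) = -0.5534
d' = 1.3408 - -0.5534
= 1.89


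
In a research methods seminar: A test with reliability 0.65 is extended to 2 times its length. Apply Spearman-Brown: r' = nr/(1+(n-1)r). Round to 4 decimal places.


r_new = n*r / (1 + (n-1)*r)
Numerator = 2 * 0.65 = 1.3
Denominator = 1 + 1 * 0.65 = 1.65
r_new = 1.3 / 1.65
= 0.7879


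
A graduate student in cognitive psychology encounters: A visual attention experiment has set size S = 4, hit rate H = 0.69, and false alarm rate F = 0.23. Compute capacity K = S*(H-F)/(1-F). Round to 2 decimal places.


K = S * (H - F) / (1 - F)
H - F = 0.46
1 - F = 0.77
K = 4 * 0.46 / 0.77
= 2.39


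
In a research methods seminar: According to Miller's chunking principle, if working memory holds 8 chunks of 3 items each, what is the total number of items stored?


Total items = chunks * items_per_chunk
= 8 * 3
= 24


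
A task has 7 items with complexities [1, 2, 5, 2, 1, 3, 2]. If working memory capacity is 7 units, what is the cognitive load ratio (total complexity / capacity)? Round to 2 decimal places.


Total complexity = 1 + 2 + 5 + 2 + 1 + 3 + 2 = 16
Load = total / capacity = 16 / 7
= 2.29


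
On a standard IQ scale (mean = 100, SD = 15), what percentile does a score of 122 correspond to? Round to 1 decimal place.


z = (IQ - mean) / SD
z = (122 - 100) / 15 = 1.4667
Percentile = Phi(1.4667) * 100
Phi(1.4667) = 0.928771
= 92.9


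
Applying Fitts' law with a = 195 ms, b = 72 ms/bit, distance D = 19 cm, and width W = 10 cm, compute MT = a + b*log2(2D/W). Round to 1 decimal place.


MT = 195 + 72 * log2(2*19/10)
2D/W = 3.8
log2(3.8) = 1.926
MT = 195 + 72 * 1.926
= 333.7 ms


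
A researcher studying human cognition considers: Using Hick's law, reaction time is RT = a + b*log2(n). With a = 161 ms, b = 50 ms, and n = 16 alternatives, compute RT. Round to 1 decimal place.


RT = 161 + 50 * log2(16)
log2(16) = 4.0
RT = 161 + 50 * 4.0
= 161 + 200.0
= 361.0 ms


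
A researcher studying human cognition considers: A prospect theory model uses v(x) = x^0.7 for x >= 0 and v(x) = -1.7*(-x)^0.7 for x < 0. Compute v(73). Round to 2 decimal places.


Since x = 73 >= 0, use v(x) = x^0.7
73^0.7 = 20.1524
v(73) = 20.15


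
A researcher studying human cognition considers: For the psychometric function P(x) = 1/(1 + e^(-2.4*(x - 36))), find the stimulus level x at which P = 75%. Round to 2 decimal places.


At P = 0.75: 0.75 = 1/(1 + e^(-k*(x-x0)))
Solving: e^(-k*(x-x0)) = 1/3
x = x0 + ln(3)/k
ln(3) = 1.0986
x = 36 + 1.0986/2.4
= 36 + 0.4578
= 36.46


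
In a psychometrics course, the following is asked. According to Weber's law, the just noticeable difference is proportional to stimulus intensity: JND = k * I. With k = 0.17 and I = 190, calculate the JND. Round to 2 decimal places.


JND = k * I
JND = 0.17 * 190
= 32.30


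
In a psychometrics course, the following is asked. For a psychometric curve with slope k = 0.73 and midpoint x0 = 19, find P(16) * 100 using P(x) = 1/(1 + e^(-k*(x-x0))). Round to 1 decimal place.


P(x) = 1/(1 + e^(-0.73*(16 - 19)))
Exponent = -0.73 * -3 = 2.19
e^(2.19) = 8.935213
P = 1/(1 + 8.935213) = 0.100652
Percentage = 10.1


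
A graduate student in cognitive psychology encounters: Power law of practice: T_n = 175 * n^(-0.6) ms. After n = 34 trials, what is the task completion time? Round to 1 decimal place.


T_n = 175 * 34^(-0.6)
34^(-0.6) = 0.120535
T_n = 175 * 0.120535
= 21.1 ms


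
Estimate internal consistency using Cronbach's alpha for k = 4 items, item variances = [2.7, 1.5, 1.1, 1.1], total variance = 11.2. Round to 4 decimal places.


alpha = (k/(k-1)) * (1 - sum(s_i^2)/s_total^2)
sum(item variances) = 6.4
k/(k-1) = 4/3 = 1.333333
1 - 6.4/11.2 = 1 - 0.571429 = 0.428571
alpha = 1.333333 * 0.428571
= 0.5714


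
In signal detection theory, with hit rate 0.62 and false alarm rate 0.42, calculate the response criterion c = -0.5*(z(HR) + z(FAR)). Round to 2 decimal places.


c = -0.5 * (z(HR) + z(FAR))
z(0.62) = 0.3055
z(0.42) = -0.2019
c = -0.5 * (0.3055 + -0.2019)
= -0.5 * 0.1036
= -0.05


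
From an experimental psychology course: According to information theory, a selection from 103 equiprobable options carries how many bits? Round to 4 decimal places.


H = log2(n)
H = log2(103)
= 6.6865


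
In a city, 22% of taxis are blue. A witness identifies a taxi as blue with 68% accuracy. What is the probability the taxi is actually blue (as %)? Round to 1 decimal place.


P(blue | says blue) = P(says blue | blue)*P(blue) / [P(says blue | blue)*P(blue) + P(says blue | not blue)*P(not blue)]
Numerator = 0.68 * 0.22 = 0.1496
False identification = 0.32 * 0.78 = 0.2496
P = 0.1496 / (0.1496 + 0.2496)
= 0.1496 / 0.3992
As percentage = 37.5


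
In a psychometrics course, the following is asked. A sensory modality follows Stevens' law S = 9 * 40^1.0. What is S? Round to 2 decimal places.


S = 9 * 40^1.0
40^1.0 = 40.0
S = 9 * 40.0
= 360.00


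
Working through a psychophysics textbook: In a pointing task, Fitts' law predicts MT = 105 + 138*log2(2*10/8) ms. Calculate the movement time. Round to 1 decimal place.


MT = 105 + 138 * log2(2*10/8)
2D/W = 2.5
log2(2.5) = 1.3219
MT = 105 + 138 * 1.3219
= 287.4 ms


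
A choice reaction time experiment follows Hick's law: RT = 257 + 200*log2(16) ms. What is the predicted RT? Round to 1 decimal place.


RT = 257 + 200 * log2(16)
log2(16) = 4.0
RT = 257 + 200 * 4.0
= 257 + 800.0
= 1057.0 ms
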